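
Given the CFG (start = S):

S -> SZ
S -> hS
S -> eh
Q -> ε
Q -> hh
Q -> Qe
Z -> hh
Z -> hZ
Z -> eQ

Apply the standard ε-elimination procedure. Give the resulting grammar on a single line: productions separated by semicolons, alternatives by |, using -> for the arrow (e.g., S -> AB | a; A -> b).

S -> SZ | eh | hS; Q -> e | Qe | hh; Z -> e | eQ | hZ | hh

Nullable set: {Q}.
Drop Q -> ε.
Q -> Qe: Q nullable, giving Qe | e.
Z -> eQ: Q nullable, giving e | eQ.
Unchanged (no nullable symbols): S -> SZ; S -> eh; S -> hS; Q -> hh; Z -> hZ; Z -> hh.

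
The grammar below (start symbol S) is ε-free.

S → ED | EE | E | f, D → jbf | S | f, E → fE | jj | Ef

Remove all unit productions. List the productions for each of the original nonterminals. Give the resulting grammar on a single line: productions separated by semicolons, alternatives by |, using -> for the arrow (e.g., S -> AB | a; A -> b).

Unit productions: D->S, S->E.
Unit pairs (A ⇒* B via units): (D,E), (D,S), (S,E).
S: inherits non-unit rules of {E, S} → ED | EE | Ef | f | fE | jj.
D: inherits non-unit rules of {D, E, S} → ED | EE | Ef | f | fE | jbf | jj.
E: inherits non-unit rules of {E} → Ef | fE | jj.

S -> f | ED | EE | Ef | fE | jj; D -> f | ED | EE | Ef | fE | jj | jbf; E -> Ef | fE | jj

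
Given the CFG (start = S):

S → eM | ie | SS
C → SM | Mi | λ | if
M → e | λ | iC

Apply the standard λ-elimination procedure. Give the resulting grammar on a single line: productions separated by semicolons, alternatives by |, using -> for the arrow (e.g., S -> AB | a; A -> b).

S -> e | SS | eM | ie; C -> S | i | Mi | SM | if; M -> e | i | iC

Nullable set: {C, M}.
S -> eM: M nullable, giving e | eM.
Drop C -> λ.
C -> Mi: M nullable, giving Mi | i.
C -> SM: M nullable, giving S | SM.
Drop M -> λ.
M -> iC: C nullable, giving i | iC.
Unchanged (no nullable symbols): S -> SS; S -> ie; C -> if; M -> e.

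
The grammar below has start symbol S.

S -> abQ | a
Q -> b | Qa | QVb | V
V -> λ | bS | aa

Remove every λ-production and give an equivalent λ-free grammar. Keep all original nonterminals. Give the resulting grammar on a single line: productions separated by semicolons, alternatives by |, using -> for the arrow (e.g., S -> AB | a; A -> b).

Nullable set: {Q, V}.
S -> abQ: Q nullable, giving ab | abQ.
Q -> QVb: Q, V nullable, giving QVb | Qb | Vb | b.
Q -> Qa: Q nullable, giving Qa | a.
Q -> V: V nullable, giving V.
Drop V -> λ.
Unchanged (no nullable symbols): S -> a; Q -> b; V -> aa; V -> bS.

S -> a | ab | abQ; Q -> V | a | b | Qa | Qb | Vb | QVb; V -> aa | bS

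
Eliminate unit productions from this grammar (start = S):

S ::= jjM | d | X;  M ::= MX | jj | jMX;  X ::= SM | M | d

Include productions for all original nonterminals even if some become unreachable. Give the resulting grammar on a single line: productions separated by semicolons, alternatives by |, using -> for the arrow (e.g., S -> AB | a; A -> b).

Unit productions: S->X, X->M.
Unit pairs (A ⇒* B via units): (S,M), (S,X), (X,M).
S: inherits non-unit rules of {M, S, X} → MX | SM | d | jMX | jj | jjM.
M: inherits non-unit rules of {M} → MX | jMX | jj.
X: inherits non-unit rules of {M, X} → MX | SM | d | jMX | jj.

S -> d | MX | SM | jj | jMX | jjM; M -> MX | jj | jMX; X -> d | MX | SM | jj | jMX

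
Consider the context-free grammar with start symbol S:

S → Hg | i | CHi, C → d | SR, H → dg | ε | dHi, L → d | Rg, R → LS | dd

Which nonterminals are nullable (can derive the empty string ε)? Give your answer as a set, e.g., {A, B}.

{H}

Directly nullable (have an ε-rule): {H}.
Not nullable: C, L, R, S — each has a terminal in every rule's right-hand side or depends on a non-nullable symbol.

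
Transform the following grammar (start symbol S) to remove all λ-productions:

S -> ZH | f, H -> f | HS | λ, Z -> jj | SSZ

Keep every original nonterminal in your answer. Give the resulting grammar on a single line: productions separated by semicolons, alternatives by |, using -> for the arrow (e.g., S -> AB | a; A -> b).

S -> Z | f | ZH; H -> S | f | HS; Z -> jj | SSZ

Nullable set: {H}.
S -> ZH: H nullable, giving Z | ZH.
Drop H -> λ.
H -> HS: H nullable, giving HS | S.
Unchanged (no nullable symbols): S -> f; H -> f; Z -> SSZ; Z -> jj.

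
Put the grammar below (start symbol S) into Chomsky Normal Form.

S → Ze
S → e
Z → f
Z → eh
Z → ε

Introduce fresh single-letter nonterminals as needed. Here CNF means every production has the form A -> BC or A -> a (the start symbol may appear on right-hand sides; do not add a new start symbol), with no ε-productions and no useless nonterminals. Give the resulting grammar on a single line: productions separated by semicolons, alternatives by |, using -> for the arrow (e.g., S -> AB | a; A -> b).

Nullable: {Z}; after ε-elimination: S -> e | Ze; Z -> f | eh.
No unit productions to eliminate.
TERM: introduce A -> e, B -> h and substitute in every rule of length ≥2.

S -> e | ZA; A -> e; B -> h; Z -> f | AB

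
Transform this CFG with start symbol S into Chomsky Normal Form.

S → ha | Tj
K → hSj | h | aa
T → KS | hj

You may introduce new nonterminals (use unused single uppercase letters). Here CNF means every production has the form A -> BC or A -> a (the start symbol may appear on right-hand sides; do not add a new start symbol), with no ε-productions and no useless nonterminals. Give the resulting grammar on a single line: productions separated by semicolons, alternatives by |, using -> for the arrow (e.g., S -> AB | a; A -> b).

No ε-productions.
No unit productions to eliminate.
TERM: introduce A -> a, B -> h, C -> j and substitute in every rule of length ≥2.
BIN: K -> BSC becomes K -> BD, D -> SC.

S -> BA | TC; A -> a; B -> h; C -> j; D -> SC; K -> h | AA | BD; T -> BC | KS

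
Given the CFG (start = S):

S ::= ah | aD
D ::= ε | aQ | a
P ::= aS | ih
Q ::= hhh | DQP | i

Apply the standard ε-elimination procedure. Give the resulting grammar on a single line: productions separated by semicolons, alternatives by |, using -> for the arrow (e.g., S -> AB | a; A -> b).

Nullable set: {D}.
S -> aD: D nullable, giving a | aD.
Drop D -> ε.
Q -> DQP: D nullable, giving DQP | QP.
Unchanged (no nullable symbols): S -> ah; D -> a; D -> aQ; P -> aS; P -> ih; Q -> hhh; Q -> i.

S -> a | aD | ah; D -> a | aQ; P -> aS | ih; Q -> i | QP | DQP | hhh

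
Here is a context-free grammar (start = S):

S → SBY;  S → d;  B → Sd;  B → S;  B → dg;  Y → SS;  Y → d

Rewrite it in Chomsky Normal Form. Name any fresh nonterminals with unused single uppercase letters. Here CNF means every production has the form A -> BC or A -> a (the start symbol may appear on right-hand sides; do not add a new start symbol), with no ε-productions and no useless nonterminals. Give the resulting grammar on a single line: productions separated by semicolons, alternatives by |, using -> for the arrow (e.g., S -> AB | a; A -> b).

S -> d | SE; A -> d; B -> d | AC | SA | SD; C -> g; D -> BY; E -> BY; Y -> d | SS

No ε-productions.
After unit-elimination: S -> d | SBY; B -> d | Sd | dg | SBY; Y -> d | SS.
TERM: introduce A -> d, C -> g and substitute in every rule of length ≥2.
BIN: B -> SBY becomes B -> SD, D -> BY; S -> SBY becomes S -> SE, E -> BY.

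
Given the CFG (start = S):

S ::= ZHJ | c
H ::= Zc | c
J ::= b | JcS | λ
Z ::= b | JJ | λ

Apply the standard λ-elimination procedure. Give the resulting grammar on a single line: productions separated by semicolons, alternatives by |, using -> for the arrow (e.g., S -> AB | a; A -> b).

S -> H | c | HJ | ZH | ZHJ; H -> c | Zc; J -> b | cS | JcS; Z -> J | b | JJ

Nullable set: {J, Z}.
S -> ZHJ: Z, J nullable, giving H | HJ | ZH | ZHJ.
H -> Zc: Z nullable, giving Zc | c.
Drop J -> λ.
J -> JcS: J nullable, giving JcS | cS.
Drop Z -> λ.
Z -> JJ: J, J nullable, giving J | JJ.
Unchanged (no nullable symbols): S -> c; H -> c; J -> b; Z -> b.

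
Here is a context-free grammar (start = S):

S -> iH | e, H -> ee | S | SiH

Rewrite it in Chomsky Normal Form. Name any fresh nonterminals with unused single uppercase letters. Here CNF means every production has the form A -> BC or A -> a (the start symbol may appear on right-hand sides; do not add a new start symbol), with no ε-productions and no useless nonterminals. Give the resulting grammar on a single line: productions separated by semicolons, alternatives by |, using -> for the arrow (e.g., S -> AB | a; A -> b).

S -> e | AH; A -> i; B -> e; C -> AH; H -> e | AH | BB | SC

No ε-productions.
After unit-elimination: S -> e | iH; H -> e | ee | iH | SiH.
TERM: introduce B -> e, A -> i and substitute in every rule of length ≥2.
BIN: H -> SAH becomes H -> SC, C -> AH.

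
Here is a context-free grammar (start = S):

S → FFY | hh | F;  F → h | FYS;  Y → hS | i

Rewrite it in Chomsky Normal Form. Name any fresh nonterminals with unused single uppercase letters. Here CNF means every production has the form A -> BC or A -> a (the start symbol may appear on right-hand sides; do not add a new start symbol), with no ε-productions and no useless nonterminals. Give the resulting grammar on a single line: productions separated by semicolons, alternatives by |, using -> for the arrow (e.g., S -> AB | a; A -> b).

S -> h | AA | FC | FD; A -> h; B -> YS; C -> FY; D -> YS; F -> h | FB; Y -> i | AS

No ε-productions.
After unit-elimination: S -> h | hh | FFY | FYS; F -> h | FYS; Y -> i | hS.
TERM: introduce A -> h and substitute in every rule of length ≥2.
BIN: F -> FYS becomes F -> FB, B -> YS; S -> FFY becomes S -> FC, C -> FY; S -> FYS becomes S -> FD, D -> YS.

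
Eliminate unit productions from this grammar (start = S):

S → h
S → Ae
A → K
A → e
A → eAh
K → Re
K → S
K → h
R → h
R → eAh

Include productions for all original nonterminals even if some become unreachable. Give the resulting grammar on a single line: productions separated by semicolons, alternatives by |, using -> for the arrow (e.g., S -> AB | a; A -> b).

Unit productions: A->K, K->S.
Unit pairs (A ⇒* B via units): (A,K), (A,S), (K,S).
S: inherits non-unit rules of {S} → Ae | h.
A: inherits non-unit rules of {A, K, S} → Ae | Re | e | eAh | h.
K: inherits non-unit rules of {K, S} → Ae | Re | h.
R: inherits non-unit rules of {R} → eAh | h.

S -> h | Ae; A -> e | h | Ae | Re | eAh; K -> h | Ae | Re; R -> h | eAh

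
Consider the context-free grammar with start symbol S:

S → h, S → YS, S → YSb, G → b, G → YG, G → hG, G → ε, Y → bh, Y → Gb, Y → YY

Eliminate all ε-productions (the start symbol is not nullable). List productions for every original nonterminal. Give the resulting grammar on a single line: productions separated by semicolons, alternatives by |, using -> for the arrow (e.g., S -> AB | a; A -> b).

S -> h | YS | YSb; G -> Y | b | h | YG | hG; Y -> b | Gb | YY | bh

Nullable set: {G}.
Drop G -> ε.
G -> YG: G nullable, giving Y | YG.
G -> hG: G nullable, giving h | hG.
Y -> Gb: G nullable, giving Gb | b.
Unchanged (no nullable symbols): S -> YS; S -> YSb; S -> h; G -> b; Y -> YY; Y -> bh.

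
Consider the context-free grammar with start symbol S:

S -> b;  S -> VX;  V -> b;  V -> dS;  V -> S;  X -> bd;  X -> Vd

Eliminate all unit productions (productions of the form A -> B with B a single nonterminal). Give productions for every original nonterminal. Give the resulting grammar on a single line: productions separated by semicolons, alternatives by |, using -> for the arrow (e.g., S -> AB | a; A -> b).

S -> b | VX; V -> b | VX | dS; X -> Vd | bd

Unit productions: V->S.
Unit pairs (A ⇒* B via units): (V,S).
S: inherits non-unit rules of {S} → VX | b.
V: inherits non-unit rules of {S, V} → VX | b | dS.
X: inherits non-unit rules of {X} → Vd | bd.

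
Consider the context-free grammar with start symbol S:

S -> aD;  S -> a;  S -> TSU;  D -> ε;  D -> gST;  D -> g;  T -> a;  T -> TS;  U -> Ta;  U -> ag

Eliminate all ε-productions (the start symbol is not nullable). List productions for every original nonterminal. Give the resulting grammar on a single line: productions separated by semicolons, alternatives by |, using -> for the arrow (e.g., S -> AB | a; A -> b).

S -> a | aD | TSU; D -> g | gST; T -> a | TS; U -> Ta | ag

Nullable set: {D}.
S -> aD: D nullable, giving a | aD.
Drop D -> ε.
Unchanged (no nullable symbols): S -> TSU; S -> a; D -> g; D -> gST; T -> TS; T -> a; U -> Ta; U -> ag.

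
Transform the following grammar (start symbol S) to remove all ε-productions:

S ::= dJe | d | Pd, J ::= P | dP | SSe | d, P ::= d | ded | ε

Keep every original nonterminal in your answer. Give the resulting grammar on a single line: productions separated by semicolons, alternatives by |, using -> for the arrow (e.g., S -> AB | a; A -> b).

S -> d | Pd | de | dJe; J -> P | d | dP | SSe; P -> d | ded

Nullable set: {J, P}.
S -> Pd: P nullable, giving Pd | d.
S -> dJe: J nullable, giving dJe | de.
J -> P: P nullable, giving P.
J -> dP: P nullable, giving d | dP.
Drop P -> ε.
Unchanged (no nullable symbols): S -> d; J -> SSe; J -> d; P -> d; P -> ded.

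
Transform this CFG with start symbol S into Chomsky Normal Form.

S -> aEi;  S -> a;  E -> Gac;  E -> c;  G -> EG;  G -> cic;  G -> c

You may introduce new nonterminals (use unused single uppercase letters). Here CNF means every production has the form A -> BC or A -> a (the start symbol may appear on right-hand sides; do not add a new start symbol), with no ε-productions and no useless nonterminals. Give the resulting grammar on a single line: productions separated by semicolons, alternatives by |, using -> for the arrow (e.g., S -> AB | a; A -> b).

No ε-productions.
No unit productions to eliminate.
TERM: introduce A -> a, B -> c, C -> i and substitute in every rule of length ≥2.
BIN: E -> GAB becomes E -> GD, D -> AB; G -> BCB becomes G -> BF, F -> CB; S -> AEC becomes S -> AH, H -> EC.

S -> a | AH; A -> a; B -> c; C -> i; D -> AB; E -> c | GD; F -> CB; G -> c | BF | EG; H -> EC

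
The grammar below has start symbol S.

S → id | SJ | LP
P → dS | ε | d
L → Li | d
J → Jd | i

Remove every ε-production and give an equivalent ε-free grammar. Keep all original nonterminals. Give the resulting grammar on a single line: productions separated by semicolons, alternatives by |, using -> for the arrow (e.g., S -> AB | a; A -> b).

Nullable set: {P}.
S -> LP: P nullable, giving L | LP.
Drop P -> ε.
Unchanged (no nullable symbols): S -> SJ; S -> id; J -> Jd; J -> i; L -> Li; L -> d; P -> d; P -> dS.

S -> L | LP | SJ | id; J -> i | Jd; L -> d | Li; P -> d | dS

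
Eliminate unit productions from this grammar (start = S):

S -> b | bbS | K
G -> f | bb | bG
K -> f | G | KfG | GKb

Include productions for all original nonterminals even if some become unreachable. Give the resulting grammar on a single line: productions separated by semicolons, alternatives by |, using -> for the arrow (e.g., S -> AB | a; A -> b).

S -> b | f | bG | bb | GKb | KfG | bbS; G -> f | bG | bb; K -> f | bG | bb | GKb | KfG

Unit productions: K->G, S->K.
Unit pairs (A ⇒* B via units): (K,G), (S,G), (S,K).
S: inherits non-unit rules of {G, K, S} → GKb | KfG | b | bG | bb | bbS | f.
G: inherits non-unit rules of {G} → bG | bb | f.
K: inherits non-unit rules of {G, K} → GKb | KfG | bG | bb | f.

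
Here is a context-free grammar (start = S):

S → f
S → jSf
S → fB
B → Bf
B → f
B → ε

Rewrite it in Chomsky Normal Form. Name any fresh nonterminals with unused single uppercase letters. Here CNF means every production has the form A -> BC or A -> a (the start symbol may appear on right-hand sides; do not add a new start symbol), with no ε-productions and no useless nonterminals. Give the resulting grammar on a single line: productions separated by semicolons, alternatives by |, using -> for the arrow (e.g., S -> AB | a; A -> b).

Nullable: {B}; after ε-elimination: S -> f | fB | jSf; B -> f | Bf.
No unit productions to eliminate.
TERM: introduce A -> f, C -> j and substitute in every rule of length ≥2.
BIN: S -> CSA becomes S -> CD, D -> SA.

S -> f | AB | CD; A -> f; B -> f | BA; C -> j; D -> SA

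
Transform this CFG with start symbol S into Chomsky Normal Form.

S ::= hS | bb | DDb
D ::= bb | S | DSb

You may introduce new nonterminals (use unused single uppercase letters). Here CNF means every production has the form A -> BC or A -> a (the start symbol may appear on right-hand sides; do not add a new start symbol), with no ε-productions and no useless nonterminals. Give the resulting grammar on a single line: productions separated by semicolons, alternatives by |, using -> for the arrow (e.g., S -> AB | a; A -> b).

S -> AA | BS | DF; A -> b; B -> h; C -> DA; D -> AA | BS | DC | DE; E -> SA; F -> DA

No ε-productions.
After unit-elimination: S -> bb | hS | DDb; D -> bb | hS | DDb | DSb.
TERM: introduce A -> b, B -> h and substitute in every rule of length ≥2.
BIN: D -> DDA becomes D -> DC, C -> DA; D -> DSA becomes D -> DE, E -> SA; S -> DDA becomes S -> DF, F -> DA.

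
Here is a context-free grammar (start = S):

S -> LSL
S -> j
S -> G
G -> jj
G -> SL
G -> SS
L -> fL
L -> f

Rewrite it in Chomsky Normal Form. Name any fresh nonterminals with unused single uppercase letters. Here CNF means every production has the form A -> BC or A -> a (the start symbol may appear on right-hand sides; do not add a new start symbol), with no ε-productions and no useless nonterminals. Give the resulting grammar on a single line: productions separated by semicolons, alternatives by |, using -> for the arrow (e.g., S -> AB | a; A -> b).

No ε-productions.
After unit-elimination: S -> j | SL | SS | jj | LSL; G -> SL | SS | jj; L -> f | fL.
TERM: introduce B -> f, A -> j and substitute in every rule of length ≥2.
BIN: S -> LSL becomes S -> LC, C -> SL.
Drop unreachable/unproductive: G.

S -> j | AA | LC | SL | SS; A -> j; B -> f; C -> SL; L -> f | BL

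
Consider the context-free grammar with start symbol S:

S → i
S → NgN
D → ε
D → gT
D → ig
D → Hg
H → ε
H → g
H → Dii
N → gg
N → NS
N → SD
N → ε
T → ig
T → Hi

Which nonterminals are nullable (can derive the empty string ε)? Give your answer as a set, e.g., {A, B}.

{D, H, N}

Directly nullable (have an ε-rule): {D, H, N}.
Not nullable: S, T — each has a terminal in every rule's right-hand side or depends on a non-nullable symbol.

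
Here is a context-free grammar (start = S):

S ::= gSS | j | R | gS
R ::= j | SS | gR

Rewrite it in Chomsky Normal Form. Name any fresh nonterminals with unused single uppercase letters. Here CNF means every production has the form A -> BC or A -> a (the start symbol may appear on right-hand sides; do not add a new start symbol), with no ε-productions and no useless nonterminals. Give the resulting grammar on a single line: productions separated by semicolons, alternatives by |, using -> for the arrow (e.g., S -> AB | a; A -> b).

No ε-productions.
After unit-elimination: S -> j | SS | gR | gS | gSS; R -> j | SS | gR.
TERM: introduce A -> g and substitute in every rule of length ≥2.
BIN: S -> ASS becomes S -> AB, B -> SS.

S -> j | AB | AR | AS | SS; A -> g; B -> SS; R -> j | AR | SS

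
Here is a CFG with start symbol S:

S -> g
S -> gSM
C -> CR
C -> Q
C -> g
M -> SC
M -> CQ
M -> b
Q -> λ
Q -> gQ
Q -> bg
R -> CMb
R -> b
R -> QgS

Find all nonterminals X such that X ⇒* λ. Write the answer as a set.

{C, M, Q}

Directly nullable (have an ε-rule): {Q}.
C is nullable via C -> Q (every symbol on the right is already known nullable).
M is nullable via M -> CQ (every symbol on the right is already known nullable).
Not nullable: R, S — each has a terminal in every rule's right-hand side or depends on a non-nullable symbol.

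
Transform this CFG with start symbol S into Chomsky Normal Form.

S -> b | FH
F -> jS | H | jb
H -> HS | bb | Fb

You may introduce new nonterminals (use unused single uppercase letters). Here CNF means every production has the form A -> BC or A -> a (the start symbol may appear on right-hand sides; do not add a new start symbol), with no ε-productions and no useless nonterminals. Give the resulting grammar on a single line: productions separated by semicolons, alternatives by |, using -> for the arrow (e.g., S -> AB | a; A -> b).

No ε-productions.
After unit-elimination: S -> b | FH; F -> Fb | HS | bb | jS | jb; H -> Fb | HS | bb.
TERM: introduce A -> b, B -> j and substitute in every rule of length ≥2.

S -> b | FH; A -> b; B -> j; F -> AA | BA | BS | FA | HS; H -> AA | FA | HS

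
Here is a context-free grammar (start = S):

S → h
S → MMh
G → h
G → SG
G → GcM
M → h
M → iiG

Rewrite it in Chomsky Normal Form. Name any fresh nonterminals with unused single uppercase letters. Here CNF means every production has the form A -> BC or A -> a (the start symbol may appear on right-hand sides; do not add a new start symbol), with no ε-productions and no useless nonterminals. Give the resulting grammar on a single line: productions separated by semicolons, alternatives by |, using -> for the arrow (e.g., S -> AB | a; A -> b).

No ε-productions.
No unit productions to eliminate.
TERM: introduce A -> c, C -> h, B -> i and substitute in every rule of length ≥2.
BIN: G -> GAM becomes G -> GD, D -> AM; M -> BBG becomes M -> BE, E -> BG; S -> MMC becomes S -> MF, F -> MC.

S -> h | MF; A -> c; B -> i; C -> h; D -> AM; E -> BG; F -> MC; G -> h | GD | SG; M -> h | BE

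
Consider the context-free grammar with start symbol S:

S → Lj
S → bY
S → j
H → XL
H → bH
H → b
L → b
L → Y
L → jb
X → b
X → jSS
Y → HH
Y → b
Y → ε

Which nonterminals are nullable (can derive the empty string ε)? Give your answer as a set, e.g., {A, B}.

Directly nullable (have an ε-rule): {Y}.
L is nullable via L -> Y (every symbol on the right is already known nullable).
Not nullable: H, S, X — each has a terminal in every rule's right-hand side or depends on a non-nullable symbol.

{L, Y}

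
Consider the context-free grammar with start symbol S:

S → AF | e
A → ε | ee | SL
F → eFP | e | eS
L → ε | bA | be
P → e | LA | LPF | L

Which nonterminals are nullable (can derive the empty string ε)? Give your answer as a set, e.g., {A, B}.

Directly nullable (have an ε-rule): {A, L}.
P is nullable via P -> L (every symbol on the right is already known nullable).
Not nullable: F, S — each has a terminal in every rule's right-hand side or depends on a non-nullable symbol.

{A, L, P}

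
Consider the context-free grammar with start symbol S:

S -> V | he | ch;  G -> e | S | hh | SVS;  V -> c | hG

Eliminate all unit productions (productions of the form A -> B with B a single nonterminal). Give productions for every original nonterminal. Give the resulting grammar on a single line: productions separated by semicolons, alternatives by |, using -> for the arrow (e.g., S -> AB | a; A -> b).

Unit productions: G->S, S->V.
Unit pairs (A ⇒* B via units): (G,S), (G,V), (S,V).
S: inherits non-unit rules of {S, V} → c | ch | hG | he.
G: inherits non-unit rules of {G, S, V} → SVS | c | ch | e | hG | he | hh.
V: inherits non-unit rules of {V} → c | hG.

S -> c | ch | hG | he; G -> c | e | ch | hG | he | hh | SVS; V -> c | hG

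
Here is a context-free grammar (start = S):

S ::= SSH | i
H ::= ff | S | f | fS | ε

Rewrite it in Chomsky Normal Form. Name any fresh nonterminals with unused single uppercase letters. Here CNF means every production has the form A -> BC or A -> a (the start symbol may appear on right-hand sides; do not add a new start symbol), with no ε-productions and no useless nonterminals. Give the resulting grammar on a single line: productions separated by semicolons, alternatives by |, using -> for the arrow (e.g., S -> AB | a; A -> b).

S -> i | SC | SS; A -> f; B -> SH; C -> SH; H -> f | i | AA | AS | SB | SS

Nullable: {H}; after ε-elimination: S -> i | SS | SSH; H -> S | f | fS | ff.
After unit-elimination: S -> i | SS | SSH; H -> f | i | SS | fS | ff | SSH.
TERM: introduce A -> f and substitute in every rule of length ≥2.
BIN: H -> SSH becomes H -> SB, B -> SH; S -> SSH becomes S -> SC, C -> SH.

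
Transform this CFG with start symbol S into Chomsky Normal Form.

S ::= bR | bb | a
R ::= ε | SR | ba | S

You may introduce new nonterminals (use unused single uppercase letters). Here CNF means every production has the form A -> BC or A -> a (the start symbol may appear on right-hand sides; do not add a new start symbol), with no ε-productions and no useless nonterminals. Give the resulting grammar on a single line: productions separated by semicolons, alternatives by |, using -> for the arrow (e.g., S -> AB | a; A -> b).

Nullable: {R}; after ε-elimination: S -> a | b | bR | bb; R -> S | SR | ba.
After unit-elimination: S -> a | b | bR | bb; R -> a | b | SR | bR | ba | bb.
TERM: introduce B -> a, A -> b and substitute in every rule of length ≥2.

S -> a | b | AA | AR; A -> b; B -> a; R -> a | b | AA | AB | AR | SR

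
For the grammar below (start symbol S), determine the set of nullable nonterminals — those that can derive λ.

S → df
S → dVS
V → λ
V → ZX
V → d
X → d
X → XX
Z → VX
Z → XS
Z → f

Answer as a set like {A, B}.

{V}

Directly nullable (have an ε-rule): {V}.
Not nullable: S, X, Z — each has a terminal in every rule's right-hand side or depends on a non-nullable symbol.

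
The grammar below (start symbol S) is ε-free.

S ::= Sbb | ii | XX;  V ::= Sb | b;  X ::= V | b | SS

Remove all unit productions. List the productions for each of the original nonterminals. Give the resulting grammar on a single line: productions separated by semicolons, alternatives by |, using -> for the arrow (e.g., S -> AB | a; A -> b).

Unit productions: X->V.
Unit pairs (A ⇒* B via units): (X,V).
S: inherits non-unit rules of {S} → Sbb | XX | ii.
V: inherits non-unit rules of {V} → Sb | b.
X: inherits non-unit rules of {V, X} → SS | Sb | b.

S -> XX | ii | Sbb; V -> b | Sb; X -> b | SS | Sb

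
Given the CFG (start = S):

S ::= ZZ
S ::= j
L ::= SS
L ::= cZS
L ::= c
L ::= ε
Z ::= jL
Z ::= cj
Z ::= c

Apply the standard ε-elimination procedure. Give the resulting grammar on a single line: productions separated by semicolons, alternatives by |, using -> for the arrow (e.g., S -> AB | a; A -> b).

Nullable set: {L}.
Drop L -> ε.
Z -> jL: L nullable, giving j | jL.
Unchanged (no nullable symbols): S -> ZZ; S -> j; L -> SS; L -> c; L -> cZS; Z -> c; Z -> cj.

S -> j | ZZ; L -> c | SS | cZS; Z -> c | j | cj | jL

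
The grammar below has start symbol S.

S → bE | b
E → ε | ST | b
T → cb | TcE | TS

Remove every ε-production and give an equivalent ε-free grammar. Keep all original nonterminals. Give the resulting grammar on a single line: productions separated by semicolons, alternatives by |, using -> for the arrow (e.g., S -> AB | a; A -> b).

Nullable set: {E}.
S -> bE: E nullable, giving b | bE.
Drop E -> ε.
T -> TcE: E nullable, giving Tc | TcE.
Unchanged (no nullable symbols): S -> b; E -> ST; E -> b; T -> TS; T -> cb.

S -> b | bE; E -> b | ST; T -> TS | Tc | cb | TcE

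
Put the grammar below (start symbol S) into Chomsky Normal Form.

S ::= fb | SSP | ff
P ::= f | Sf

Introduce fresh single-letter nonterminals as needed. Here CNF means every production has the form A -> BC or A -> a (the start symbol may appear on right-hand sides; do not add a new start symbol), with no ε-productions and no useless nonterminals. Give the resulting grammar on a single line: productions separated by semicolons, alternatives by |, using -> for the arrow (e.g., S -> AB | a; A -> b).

No ε-productions.
No unit productions to eliminate.
TERM: introduce B -> b, A -> f and substitute in every rule of length ≥2.
BIN: S -> SSP becomes S -> SC, C -> SP.

S -> AA | AB | SC; A -> f; B -> b; C -> SP; P -> f | SA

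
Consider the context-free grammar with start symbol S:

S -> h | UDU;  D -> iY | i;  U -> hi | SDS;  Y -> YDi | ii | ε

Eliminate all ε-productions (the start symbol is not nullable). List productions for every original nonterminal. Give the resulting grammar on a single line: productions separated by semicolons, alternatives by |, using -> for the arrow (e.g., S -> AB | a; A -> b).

Nullable set: {Y}.
D -> iY: Y nullable, giving i | iY.
Drop Y -> ε.
Y -> YDi: Y nullable, giving Di | YDi.
Unchanged (no nullable symbols): S -> UDU; S -> h; D -> i; U -> SDS; U -> hi; Y -> ii.

S -> h | UDU; D -> i | iY; U -> hi | SDS; Y -> Di | ii | YDi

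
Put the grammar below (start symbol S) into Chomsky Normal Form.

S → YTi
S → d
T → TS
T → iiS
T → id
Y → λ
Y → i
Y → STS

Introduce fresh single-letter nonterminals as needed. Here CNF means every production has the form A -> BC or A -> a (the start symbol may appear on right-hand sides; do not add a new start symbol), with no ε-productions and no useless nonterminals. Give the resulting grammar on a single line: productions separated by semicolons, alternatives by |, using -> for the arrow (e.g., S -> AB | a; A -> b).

Nullable: {Y}; after ε-elimination: S -> d | Ti | YTi; T -> TS | id | iiS; Y -> i | STS.
No unit productions to eliminate.
TERM: introduce B -> d, A -> i and substitute in every rule of length ≥2.
BIN: S -> YTA becomes S -> YC, C -> TA; T -> AAS becomes T -> AD, D -> AS; Y -> STS becomes Y -> SE, E -> TS.

S -> d | TA | YC; A -> i; B -> d; C -> TA; D -> AS; E -> TS; T -> AB | AD | TS; Y -> i | SE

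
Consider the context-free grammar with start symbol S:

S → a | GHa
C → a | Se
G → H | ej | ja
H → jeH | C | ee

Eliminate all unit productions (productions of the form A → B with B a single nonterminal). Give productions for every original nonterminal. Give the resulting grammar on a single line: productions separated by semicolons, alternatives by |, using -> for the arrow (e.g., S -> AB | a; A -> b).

S -> a | GHa; C -> a | Se; G -> a | Se | ee | ej | ja | jeH; H -> a | Se | ee | jeH

Unit productions: G->H, H->C.
Unit pairs (A ⇒* B via units): (G,C), (G,H), (H,C).
S: inherits non-unit rules of {S} → GHa | a.
C: inherits non-unit rules of {C} → Se | a.
G: inherits non-unit rules of {C, G, H} → Se | a | ee | ej | ja | jeH.
H: inherits non-unit rules of {C, H} → Se | a | ee | jeH.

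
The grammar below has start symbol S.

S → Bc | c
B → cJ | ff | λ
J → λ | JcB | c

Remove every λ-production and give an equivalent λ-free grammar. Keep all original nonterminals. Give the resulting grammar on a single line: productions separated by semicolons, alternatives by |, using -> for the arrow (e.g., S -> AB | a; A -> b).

Nullable set: {B, J}.
S -> Bc: B nullable, giving Bc | c.
Drop B -> λ.
B -> cJ: J nullable, giving c | cJ.
Drop J -> λ.
J -> JcB: J, B nullable, giving Jc | JcB | c | cB.
Unchanged (no nullable symbols): S -> c; B -> ff; J -> c.

S -> c | Bc; B -> c | cJ | ff; J -> c | Jc | cB | JcB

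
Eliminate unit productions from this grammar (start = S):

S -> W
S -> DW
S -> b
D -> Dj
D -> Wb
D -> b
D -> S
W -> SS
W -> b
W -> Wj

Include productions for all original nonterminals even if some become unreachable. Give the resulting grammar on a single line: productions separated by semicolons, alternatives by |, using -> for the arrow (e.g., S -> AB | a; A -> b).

S -> b | DW | SS | Wj; D -> b | DW | Dj | SS | Wb | Wj; W -> b | SS | Wj

Unit productions: D->S, S->W.
Unit pairs (A ⇒* B via units): (D,S), (D,W), (S,W).
S: inherits non-unit rules of {S, W} → DW | SS | Wj | b.
D: inherits non-unit rules of {D, S, W} → DW | Dj | SS | Wb | Wj | b.
W: inherits non-unit rules of {W} → SS | Wj | b.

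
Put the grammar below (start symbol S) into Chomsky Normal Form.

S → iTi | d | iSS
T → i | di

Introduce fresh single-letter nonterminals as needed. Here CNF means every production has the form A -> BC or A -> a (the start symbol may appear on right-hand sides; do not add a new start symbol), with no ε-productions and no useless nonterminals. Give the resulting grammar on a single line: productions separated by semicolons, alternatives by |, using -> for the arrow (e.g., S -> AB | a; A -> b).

S -> d | AC | AD; A -> i; B -> d; C -> SS; D -> TA; T -> i | BA

No ε-productions.
No unit productions to eliminate.
TERM: introduce B -> d, A -> i and substitute in every rule of length ≥2.
BIN: S -> ASS becomes S -> AC, C -> SS; S -> ATA becomes S -> AD, D -> TA.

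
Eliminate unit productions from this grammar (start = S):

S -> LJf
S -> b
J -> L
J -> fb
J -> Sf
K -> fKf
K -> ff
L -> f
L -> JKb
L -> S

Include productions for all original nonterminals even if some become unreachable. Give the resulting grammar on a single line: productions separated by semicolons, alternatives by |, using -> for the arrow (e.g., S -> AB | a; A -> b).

S -> b | LJf; J -> b | f | Sf | fb | JKb | LJf; K -> ff | fKf; L -> b | f | JKb | LJf

Unit productions: J->L, L->S.
Unit pairs (A ⇒* B via units): (J,L), (J,S), (L,S).
S: inherits non-unit rules of {S} → LJf | b.
J: inherits non-unit rules of {J, L, S} → JKb | LJf | Sf | b | f | fb.
K: inherits non-unit rules of {K} → fKf | ff.
L: inherits non-unit rules of {L, S} → JKb | LJf | b | f.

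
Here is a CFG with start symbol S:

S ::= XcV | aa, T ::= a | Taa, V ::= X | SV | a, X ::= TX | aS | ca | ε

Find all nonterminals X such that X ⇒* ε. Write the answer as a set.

{V, X}

Directly nullable (have an ε-rule): {X}.
V is nullable via V -> X (every symbol on the right is already known nullable).
Not nullable: S, T — each has a terminal in every rule's right-hand side or depends on a non-nullable symbol.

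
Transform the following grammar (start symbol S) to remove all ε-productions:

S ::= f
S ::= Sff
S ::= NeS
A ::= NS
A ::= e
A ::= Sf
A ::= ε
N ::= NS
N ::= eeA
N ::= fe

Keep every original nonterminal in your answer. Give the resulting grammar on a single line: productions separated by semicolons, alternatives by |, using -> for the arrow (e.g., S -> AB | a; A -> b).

S -> f | NeS | Sff; A -> e | NS | Sf; N -> NS | ee | fe | eeA

Nullable set: {A}.
Drop A -> ε.
N -> eeA: A nullable, giving ee | eeA.
Unchanged (no nullable symbols): S -> NeS; S -> Sff; S -> f; A -> NS; A -> Sf; A -> e; N -> NS; N -> fe.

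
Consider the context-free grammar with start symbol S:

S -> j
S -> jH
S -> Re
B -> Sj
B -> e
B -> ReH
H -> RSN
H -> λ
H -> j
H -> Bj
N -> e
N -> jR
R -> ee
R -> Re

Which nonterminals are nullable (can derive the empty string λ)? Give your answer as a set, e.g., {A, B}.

Directly nullable (have an ε-rule): {H}.
Not nullable: B, N, R, S — each has a terminal in every rule's right-hand side or depends on a non-nullable symbol.

{H}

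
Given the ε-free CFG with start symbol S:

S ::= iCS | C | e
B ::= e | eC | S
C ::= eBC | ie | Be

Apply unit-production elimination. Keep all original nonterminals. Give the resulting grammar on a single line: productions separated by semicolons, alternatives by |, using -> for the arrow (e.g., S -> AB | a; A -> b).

Unit productions: B->S, S->C.
Unit pairs (A ⇒* B via units): (B,C), (B,S), (S,C).
S: inherits non-unit rules of {C, S} → Be | e | eBC | iCS | ie.
B: inherits non-unit rules of {B, C, S} → Be | e | eBC | eC | iCS | ie.
C: inherits non-unit rules of {C} → Be | eBC | ie.

S -> e | Be | ie | eBC | iCS; B -> e | Be | eC | ie | eBC | iCS; C -> Be | ie | eBC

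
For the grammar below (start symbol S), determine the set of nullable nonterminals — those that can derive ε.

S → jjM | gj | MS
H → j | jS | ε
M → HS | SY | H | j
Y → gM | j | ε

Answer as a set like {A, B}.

{H, M, Y}

Directly nullable (have an ε-rule): {H, Y}.
M is nullable via M -> H (every symbol on the right is already known nullable).
Not nullable: S — each has a terminal in every rule's right-hand side or depends on a non-nullable symbol.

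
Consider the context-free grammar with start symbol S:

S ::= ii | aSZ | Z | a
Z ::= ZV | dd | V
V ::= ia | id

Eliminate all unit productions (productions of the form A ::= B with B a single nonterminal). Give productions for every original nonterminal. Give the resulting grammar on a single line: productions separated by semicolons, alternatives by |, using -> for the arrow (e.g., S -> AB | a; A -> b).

Unit productions: S->Z, Z->V.
Unit pairs (A ⇒* B via units): (S,V), (S,Z), (Z,V).
S: inherits non-unit rules of {S, V, Z} → ZV | a | aSZ | dd | ia | id | ii.
V: inherits non-unit rules of {V} → ia | id.
Z: inherits non-unit rules of {V, Z} → ZV | dd | ia | id.

S -> a | ZV | dd | ia | id | ii | aSZ; V -> ia | id; Z -> ZV | dd | ia | id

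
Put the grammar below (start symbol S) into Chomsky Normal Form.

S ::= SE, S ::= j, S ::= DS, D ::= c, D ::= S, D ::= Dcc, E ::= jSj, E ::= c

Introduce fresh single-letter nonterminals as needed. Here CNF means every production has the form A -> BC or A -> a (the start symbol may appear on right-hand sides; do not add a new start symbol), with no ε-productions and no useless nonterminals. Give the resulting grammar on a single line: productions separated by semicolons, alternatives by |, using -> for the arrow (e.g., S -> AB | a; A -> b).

No ε-productions.
After unit-elimination: S -> j | DS | SE; D -> c | j | DS | SE | Dcc; E -> c | jSj.
TERM: introduce A -> c, B -> j and substitute in every rule of length ≥2.
BIN: D -> DAA becomes D -> DC, C -> AA; E -> BSB becomes E -> BF, F -> SB.

S -> j | DS | SE; A -> c; B -> j; C -> AA; D -> c | j | DC | DS | SE; E -> c | BF; F -> SB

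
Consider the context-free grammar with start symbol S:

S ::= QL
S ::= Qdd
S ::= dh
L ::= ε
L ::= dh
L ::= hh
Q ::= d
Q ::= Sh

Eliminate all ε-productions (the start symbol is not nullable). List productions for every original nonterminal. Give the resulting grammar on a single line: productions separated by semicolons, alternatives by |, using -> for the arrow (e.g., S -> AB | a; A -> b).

Nullable set: {L}.
S -> QL: L nullable, giving Q | QL.
Drop L -> ε.
Unchanged (no nullable symbols): S -> Qdd; S -> dh; L -> dh; L -> hh; Q -> Sh; Q -> d.

S -> Q | QL | dh | Qdd; L -> dh | hh; Q -> d | Sh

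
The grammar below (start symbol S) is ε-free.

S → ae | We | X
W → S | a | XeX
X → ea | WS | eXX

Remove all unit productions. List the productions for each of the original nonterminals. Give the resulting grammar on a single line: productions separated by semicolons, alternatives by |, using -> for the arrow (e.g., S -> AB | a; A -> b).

S -> WS | We | ae | ea | eXX; W -> a | WS | We | ae | ea | XeX | eXX; X -> WS | ea | eXX

Unit productions: S->X, W->S.
Unit pairs (A ⇒* B via units): (S,X), (W,S), (W,X).
S: inherits non-unit rules of {S, X} → WS | We | ae | eXX | ea.
W: inherits non-unit rules of {S, W, X} → WS | We | XeX | a | ae | eXX | ea.
X: inherits non-unit rules of {X} → WS | eXX | ea.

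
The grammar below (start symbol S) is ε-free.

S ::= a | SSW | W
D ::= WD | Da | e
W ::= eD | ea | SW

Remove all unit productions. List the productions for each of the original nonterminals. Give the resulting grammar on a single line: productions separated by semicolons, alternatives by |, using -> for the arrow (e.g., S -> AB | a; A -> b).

S -> a | SW | eD | ea | SSW; D -> e | Da | WD; W -> SW | eD | ea

Unit productions: S->W.
Unit pairs (A ⇒* B via units): (S,W).
S: inherits non-unit rules of {S, W} → SSW | SW | a | eD | ea.
D: inherits non-unit rules of {D} → Da | WD | e.
W: inherits non-unit rules of {W} → SW | eD | ea.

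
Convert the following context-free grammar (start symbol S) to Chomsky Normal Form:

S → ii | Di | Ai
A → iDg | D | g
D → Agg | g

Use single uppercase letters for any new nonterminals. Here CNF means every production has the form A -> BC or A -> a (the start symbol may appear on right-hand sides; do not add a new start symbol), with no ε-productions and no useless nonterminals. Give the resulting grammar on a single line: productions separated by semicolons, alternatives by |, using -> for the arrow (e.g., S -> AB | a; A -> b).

No ε-productions.
After unit-elimination: S -> Ai | Di | ii; A -> g | Agg | iDg; D -> g | Agg.
TERM: introduce B -> g, C -> i and substitute in every rule of length ≥2.
BIN: A -> ABB becomes A -> AE, E -> BB; A -> CDB becomes A -> CF, F -> DB; D -> ABB becomes D -> AG, G -> BB.

S -> AC | CC | DC; A -> g | AE | CF; B -> g; C -> i; D -> g | AG; E -> BB; F -> DB; G -> BB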